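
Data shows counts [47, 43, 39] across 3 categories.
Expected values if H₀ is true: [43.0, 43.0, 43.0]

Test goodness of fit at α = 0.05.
Chi-square goodness of fit test:
H₀: observed counts match expected distribution
H₁: observed counts differ from expected distribution
df = k - 1 = 2
χ² = Σ(O - E)²/E
   = (47 - 43.0)²/43.0 + (43 - 43.0)²/43.0 + (39 - 43.0)²/43.0
   = 0.372 + 0.000 + 0.372
   = 0.74
p-value = 0.6893

Since p-value > α = 0.05, we fail to reject H₀.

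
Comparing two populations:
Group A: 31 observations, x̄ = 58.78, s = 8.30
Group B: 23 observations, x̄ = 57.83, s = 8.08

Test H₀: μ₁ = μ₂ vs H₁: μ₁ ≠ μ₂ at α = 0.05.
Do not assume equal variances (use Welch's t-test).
Welch's two-sample t-test:
H₀: μ₁ = μ₂
H₁: μ₁ ≠ μ₂
s₁²/n₁ = 8.30²/31 = 2.2223,  s₂²/n₂ = 8.08²/23 = 2.8385
SE = √(s₁²/n₁ + s₂²/n₂) = √(2.2223 + 2.8385) = 2.2496
df (Welch-Satterthwaite) = (s₁²/n₁ + s₂²/n₂)² / [(s₁²/n₁)²/(n₁-1) + (s₂²/n₂)²/(n₂-1)] ≈ 48.25
t = (x̄₁ - x̄₂) / SE = (58.78 - 57.83) / 2.2496 = 0.95 / 2.2496 = 0.422
p-value = 0.6747

Since p-value > α = 0.05, we fail to reject H₀.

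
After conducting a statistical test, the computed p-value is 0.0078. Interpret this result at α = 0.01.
Since p = 0.0078 < α = 0.01, reject H₀.
There is sufficient evidence to reject the null hypothesis; the result is statistically significant at the 0.01 level.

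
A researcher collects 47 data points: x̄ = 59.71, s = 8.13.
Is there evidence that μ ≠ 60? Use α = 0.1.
One-sample t-test:
H₀: μ = 60
H₁: μ ≠ 60
df = n - 1 = 46
t = (x̄ - μ₀) / (s/√n) = (59.71 - 60) / (8.13/√47) = -0.245
p-value = 0.8079

Since p-value > α = 0.1, we fail to reject H₀.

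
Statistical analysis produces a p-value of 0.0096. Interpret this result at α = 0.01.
Since p = 0.0096 < α = 0.01, reject H₀.
There is sufficient evidence to reject the null hypothesis; the result is statistically significant at the 0.01 level.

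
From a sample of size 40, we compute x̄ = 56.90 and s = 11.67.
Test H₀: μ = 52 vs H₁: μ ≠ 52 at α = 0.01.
One-sample t-test:
H₀: μ = 52
H₁: μ ≠ 52
df = n - 1 = 39
t = (x̄ - μ₀) / (s/√n) = (56.90 - 52) / (11.67/√40) = 2.656
p-value = 0.0114

Since p-value > α = 0.01, we fail to reject H₀.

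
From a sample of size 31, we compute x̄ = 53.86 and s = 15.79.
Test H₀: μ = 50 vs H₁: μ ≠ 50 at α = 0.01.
One-sample t-test:
H₀: μ = 50
H₁: μ ≠ 50
df = n - 1 = 30
t = (x̄ - μ₀) / (s/√n) = (53.86 - 50) / (15.79/√31) = 1.361
p-value = 0.1836

Since p-value > α = 0.01, we fail to reject H₀.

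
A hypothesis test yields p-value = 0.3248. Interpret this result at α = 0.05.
Since p = 0.3248 > α = 0.05, fail to reject H₀.
There is insufficient evidence to reject the null hypothesis; the result is not statistically significant at the 0.05 level.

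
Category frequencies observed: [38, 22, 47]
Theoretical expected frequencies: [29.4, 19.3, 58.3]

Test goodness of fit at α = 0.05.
Chi-square goodness of fit test:
H₀: observed counts match expected distribution
H₁: observed counts differ from expected distribution
df = k - 1 = 2
χ² = Σ(O - E)²/E
   = (38 - 29.4)²/29.4 + (22 - 19.3)²/19.3 + (47 - 58.3)²/58.3
   = 2.516 + 0.378 + 2.190
   = 5.08
p-value = 0.0787

Since p-value > α = 0.05, we fail to reject H₀.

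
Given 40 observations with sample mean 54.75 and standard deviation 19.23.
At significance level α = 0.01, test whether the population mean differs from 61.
One-sample t-test:
H₀: μ = 61
H₁: μ ≠ 61
df = n - 1 = 39
t = (x̄ - μ₀) / (s/√n) = (54.75 - 61) / (19.23/√40) = -2.056
p-value = 0.0466

Since p-value > α = 0.01, we fail to reject H₀.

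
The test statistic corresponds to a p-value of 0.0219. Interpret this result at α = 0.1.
Since p = 0.0219 < α = 0.1, reject H₀.
There is sufficient evidence to reject the null hypothesis; the result is statistically significant at the 0.1 level.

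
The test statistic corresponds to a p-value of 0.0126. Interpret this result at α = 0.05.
Since p = 0.0126 < α = 0.05, reject H₀.
There is sufficient evidence to reject the null hypothesis; the result is statistically significant at the 0.05 level.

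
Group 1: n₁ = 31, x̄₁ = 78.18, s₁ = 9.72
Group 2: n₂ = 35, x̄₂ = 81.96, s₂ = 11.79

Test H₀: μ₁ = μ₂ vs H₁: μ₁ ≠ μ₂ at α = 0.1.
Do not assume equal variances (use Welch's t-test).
Welch's two-sample t-test:
H₀: μ₁ = μ₂
H₁: μ₁ ≠ μ₂
s₁²/n₁ = 9.72²/31 = 3.0477,  s₂²/n₂ = 11.79²/35 = 3.9715
SE = √(s₁²/n₁ + s₂²/n₂) = √(3.0477 + 3.9715) = 2.6494
df (Welch-Satterthwaite) = (s₁²/n₁ + s₂²/n₂)² / [(s₁²/n₁)²/(n₁-1) + (s₂²/n₂)²/(n₂-1)] ≈ 63.69
t = (x̄₁ - x̄₂) / SE = (78.18 - 81.96) / 2.6494 = -3.78 / 2.6494 = -1.427
p-value = 0.1585

Since p-value > α = 0.1, we fail to reject H₀.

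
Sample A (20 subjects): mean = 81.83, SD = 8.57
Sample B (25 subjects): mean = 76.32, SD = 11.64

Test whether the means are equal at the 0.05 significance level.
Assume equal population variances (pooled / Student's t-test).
Student's two-sample t-test (equal variances):
H₀: μ₁ = μ₂
H₁: μ₁ ≠ μ₂
df = n₁ + n₂ - 2 = 43
Pooled variance s_p² = [(n₁-1)s₁² + (n₂-1)s₂²] / (n₁ + n₂ - 2) = [(19)(8.57²) + (24)(11.64²)] / 43 = 108.0745
SE = √(s_p²(1/n₁ + 1/n₂)) = √(108.0745 × (1/20 + 1/25)) = 3.1188
t = (x̄₁ - x̄₂) / SE = (81.83 - 76.32) / 3.1188 = 5.51 / 3.1188 = 1.767
p-value = 0.0844

Since p-value > α = 0.05, we fail to reject H₀.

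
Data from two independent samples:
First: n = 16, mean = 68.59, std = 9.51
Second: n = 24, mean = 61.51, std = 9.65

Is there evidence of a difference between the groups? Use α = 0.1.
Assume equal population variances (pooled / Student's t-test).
Student's two-sample t-test (equal variances):
H₀: μ₁ = μ₂
H₁: μ₁ ≠ μ₂
df = n₁ + n₂ - 2 = 38
Pooled variance s_p² = [(n₁-1)s₁² + (n₂-1)s₂²] / (n₁ + n₂ - 2) = [(15)(9.51²) + (23)(9.65²)] / 38 = 92.0637
SE = √(s_p²(1/n₁ + 1/n₂)) = √(92.0637 × (1/16 + 1/24)) = 3.0968
t = (x̄₁ - x̄₂) / SE = (68.59 - 61.51) / 3.0968 = 7.08 / 3.0968 = 2.286
p-value = 0.0279

Since p-value < α = 0.1, we reject H₀.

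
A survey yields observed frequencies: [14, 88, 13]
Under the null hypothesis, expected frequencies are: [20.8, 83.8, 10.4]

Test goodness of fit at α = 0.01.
Chi-square goodness of fit test:
H₀: observed counts match expected distribution
H₁: observed counts differ from expected distribution
df = k - 1 = 2
χ² = Σ(O - E)²/E
   = (14 - 20.8)²/20.8 + (88 - 83.8)²/83.8 + (13 - 10.4)²/10.4
   = 2.223 + 0.211 + 0.650
   = 3.08
p-value = 0.2140

Since p-value > α = 0.01, we fail to reject H₀.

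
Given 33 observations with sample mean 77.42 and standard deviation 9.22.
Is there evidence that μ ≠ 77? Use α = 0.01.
One-sample t-test:
H₀: μ = 77
H₁: μ ≠ 77
df = n - 1 = 32
t = (x̄ - μ₀) / (s/√n) = (77.42 - 77) / (9.22/√33) = 0.262
p-value = 0.7952

Since p-value > α = 0.01, we fail to reject H₀.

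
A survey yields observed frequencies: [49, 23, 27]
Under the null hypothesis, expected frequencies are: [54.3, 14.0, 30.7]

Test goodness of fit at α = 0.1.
Chi-square goodness of fit test:
H₀: observed counts match expected distribution
H₁: observed counts differ from expected distribution
df = k - 1 = 2
χ² = Σ(O - E)²/E
   = (49 - 54.3)²/54.3 + (23 - 14.0)²/14.0 + (27 - 30.7)²/30.7
   = 0.517 + 5.786 + 0.446
   = 6.75
p-value = 0.0342

Since p-value < α = 0.1, we reject H₀.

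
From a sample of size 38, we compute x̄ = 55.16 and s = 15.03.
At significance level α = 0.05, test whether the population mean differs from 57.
One-sample t-test:
H₀: μ = 57
H₁: μ ≠ 57
df = n - 1 = 37
t = (x̄ - μ₀) / (s/√n) = (55.16 - 57) / (15.03/√38) = -0.755
p-value = 0.4552

Since p-value > α = 0.05, we fail to reject H₀.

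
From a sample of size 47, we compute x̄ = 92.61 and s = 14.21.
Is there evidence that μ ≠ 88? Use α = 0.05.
One-sample t-test:
H₀: μ = 88
H₁: μ ≠ 88
df = n - 1 = 46
t = (x̄ - μ₀) / (s/√n) = (92.61 - 88) / (14.21/√47) = 2.224
p-value = 0.0311

Since p-value < α = 0.05, we reject H₀.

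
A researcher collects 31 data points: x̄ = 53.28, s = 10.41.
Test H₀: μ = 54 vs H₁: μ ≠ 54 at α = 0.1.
One-sample t-test:
H₀: μ = 54
H₁: μ ≠ 54
df = n - 1 = 30
t = (x̄ - μ₀) / (s/√n) = (53.28 - 54) / (10.41/√31) = -0.385
p-value = 0.7029

Since p-value > α = 0.1, we fail to reject H₀.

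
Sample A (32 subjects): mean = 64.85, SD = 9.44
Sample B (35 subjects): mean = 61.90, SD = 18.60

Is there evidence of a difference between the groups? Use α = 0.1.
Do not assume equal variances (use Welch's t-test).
Welch's two-sample t-test:
H₀: μ₁ = μ₂
H₁: μ₁ ≠ μ₂
s₁²/n₁ = 9.44²/32 = 2.7848,  s₂²/n₂ = 18.60²/35 = 9.8846
SE = √(s₁²/n₁ + s₂²/n₂) = √(2.7848 + 9.8846) = 3.5594
df (Welch-Satterthwaite) = (s₁²/n₁ + s₂²/n₂)² / [(s₁²/n₁)²/(n₁-1) + (s₂²/n₂)²/(n₂-1)] ≈ 51.38
t = (x̄₁ - x̄₂) / SE = (64.85 - 61.90) / 3.5594 = 2.95 / 3.5594 = 0.829
p-value = 0.4111

Since p-value > α = 0.1, we fail to reject H₀.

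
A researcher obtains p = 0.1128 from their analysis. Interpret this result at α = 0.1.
Since p = 0.1128 > α = 0.1, fail to reject H₀.
There is insufficient evidence to reject the null hypothesis; the result is not statistically significant at the 0.1 level.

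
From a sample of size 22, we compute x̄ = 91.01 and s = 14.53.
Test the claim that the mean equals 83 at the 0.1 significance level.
One-sample t-test:
H₀: μ = 83
H₁: μ ≠ 83
df = n - 1 = 21
t = (x̄ - μ₀) / (s/√n) = (91.01 - 83) / (14.53/√22) = 2.586
p-value = 0.0172

Since p-value < α = 0.1, we reject H₀.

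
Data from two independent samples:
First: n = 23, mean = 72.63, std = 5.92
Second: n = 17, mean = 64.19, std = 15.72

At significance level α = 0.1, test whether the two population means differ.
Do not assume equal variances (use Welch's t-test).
Welch's two-sample t-test:
H₀: μ₁ = μ₂
H₁: μ₁ ≠ μ₂
s₁²/n₁ = 5.92²/23 = 1.5238,  s₂²/n₂ = 15.72²/17 = 14.5364
SE = √(s₁²/n₁ + s₂²/n₂) = √(1.5238 + 14.5364) = 4.0075
df (Welch-Satterthwaite) = (s₁²/n₁ + s₂²/n₂)² / [(s₁²/n₁)²/(n₁-1) + (s₂²/n₂)²/(n₂-1)] ≈ 19.38
t = (x̄₁ - x̄₂) / SE = (72.63 - 64.19) / 4.0075 = 8.44 / 4.0075 = 2.106
p-value = 0.0485

Since p-value < α = 0.1, we reject H₀.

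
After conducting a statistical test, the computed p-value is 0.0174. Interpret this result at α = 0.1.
Since p = 0.0174 < α = 0.1, reject H₀.
There is sufficient evidence to reject the null hypothesis; the result is statistically significant at the 0.1 level.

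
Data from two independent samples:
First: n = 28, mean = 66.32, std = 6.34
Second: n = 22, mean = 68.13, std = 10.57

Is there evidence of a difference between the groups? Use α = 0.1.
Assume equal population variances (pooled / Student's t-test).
Student's two-sample t-test (equal variances):
H₀: μ₁ = μ₂
H₁: μ₁ ≠ μ₂
df = n₁ + n₂ - 2 = 48
Pooled variance s_p² = [(n₁-1)s₁² + (n₂-1)s₂²] / (n₁ + n₂ - 2) = [(27)(6.34²) + (21)(10.57²)] / 48 = 71.4897
SE = √(s_p²(1/n₁ + 1/n₂)) = √(71.4897 × (1/28 + 1/22)) = 2.4089
t = (x̄₁ - x̄₂) / SE = (66.32 - 68.13) / 2.4089 = -1.81 / 2.4089 = -0.751
p-value = 0.4561

Since p-value > α = 0.1, we fail to reject H₀.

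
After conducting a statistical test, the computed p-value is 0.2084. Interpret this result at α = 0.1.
Since p = 0.2084 > α = 0.1, fail to reject H₀.
There is insufficient evidence to reject the null hypothesis; the result is not statistically significant at the 0.1 level.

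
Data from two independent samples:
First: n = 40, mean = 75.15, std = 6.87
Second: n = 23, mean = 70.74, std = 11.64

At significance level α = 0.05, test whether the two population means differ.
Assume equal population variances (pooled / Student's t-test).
Student's two-sample t-test (equal variances):
H₀: μ₁ = μ₂
H₁: μ₁ ≠ μ₂
df = n₁ + n₂ - 2 = 61
Pooled variance s_p² = [(n₁-1)s₁² + (n₂-1)s₂²] / (n₁ + n₂ - 2) = [(39)(6.87²) + (22)(11.64²)] / 61 = 79.0402
SE = √(s_p²(1/n₁ + 1/n₂)) = √(79.0402 × (1/40 + 1/23)) = 2.3265
t = (x̄₁ - x̄₂) / SE = (75.15 - 70.74) / 2.3265 = 4.41 / 2.3265 = 1.896
p-value = 0.0628

Since p-value > α = 0.05, we fail to reject H₀.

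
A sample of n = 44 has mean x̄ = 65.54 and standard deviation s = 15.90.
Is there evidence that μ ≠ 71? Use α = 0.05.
One-sample t-test:
H₀: μ = 71
H₁: μ ≠ 71
df = n - 1 = 43
t = (x̄ - μ₀) / (s/√n) = (65.54 - 71) / (15.90/√44) = -2.278
p-value = 0.0278

Since p-value < α = 0.05, we reject H₀.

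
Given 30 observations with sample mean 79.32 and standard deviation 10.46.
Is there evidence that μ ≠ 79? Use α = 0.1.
One-sample t-test:
H₀: μ = 79
H₁: μ ≠ 79
df = n - 1 = 29
t = (x̄ - μ₀) / (s/√n) = (79.32 - 79) / (10.46/√30) = 0.168
p-value = 0.8681

Since p-value > α = 0.1, we fail to reject H₀.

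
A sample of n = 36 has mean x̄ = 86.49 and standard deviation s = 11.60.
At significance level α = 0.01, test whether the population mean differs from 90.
One-sample t-test:
H₀: μ = 90
H₁: μ ≠ 90
df = n - 1 = 35
t = (x̄ - μ₀) / (s/√n) = (86.49 - 90) / (11.60/√36) = -1.816
p-value = 0.0780

Since p-value > α = 0.01, we fail to reject H₀.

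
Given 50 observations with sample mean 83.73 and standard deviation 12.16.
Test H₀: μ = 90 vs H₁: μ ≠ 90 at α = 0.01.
One-sample t-test:
H₀: μ = 90
H₁: μ ≠ 90
df = n - 1 = 49
t = (x̄ - μ₀) / (s/√n) = (83.73 - 90) / (12.16/√50) = -3.646
p-value = 0.0006

Since p-value < α = 0.01, we reject H₀.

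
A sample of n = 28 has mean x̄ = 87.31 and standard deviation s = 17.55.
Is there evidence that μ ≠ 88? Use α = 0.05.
One-sample t-test:
H₀: μ = 88
H₁: μ ≠ 88
df = n - 1 = 27
t = (x̄ - μ₀) / (s/√n) = (87.31 - 88) / (17.55/√28) = -0.208
p-value = 0.8368

Since p-value > α = 0.05, we fail to reject H₀.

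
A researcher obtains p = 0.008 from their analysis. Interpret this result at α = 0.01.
Since p = 0.008 < α = 0.01, reject H₀.
There is sufficient evidence to reject the null hypothesis; the result is statistically significant at the 0.01 level.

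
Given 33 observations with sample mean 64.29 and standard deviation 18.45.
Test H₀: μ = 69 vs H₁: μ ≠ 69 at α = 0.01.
One-sample t-test:
H₀: μ = 69
H₁: μ ≠ 69
df = n - 1 = 32
t = (x̄ - μ₀) / (s/√n) = (64.29 - 69) / (18.45/√33) = -1.466
p-value = 0.1523

Since p-value > α = 0.01, we fail to reject H₀.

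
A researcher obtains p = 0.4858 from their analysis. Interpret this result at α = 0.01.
Since p = 0.4858 > α = 0.01, fail to reject H₀.
There is insufficient evidence to reject the null hypothesis; the result is not statistically significant at the 0.01 level.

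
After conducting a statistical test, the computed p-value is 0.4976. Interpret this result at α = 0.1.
Since p = 0.4976 > α = 0.1, fail to reject H₀.
There is insufficient evidence to reject the null hypothesis; the result is not statistically significant at the 0.1 level.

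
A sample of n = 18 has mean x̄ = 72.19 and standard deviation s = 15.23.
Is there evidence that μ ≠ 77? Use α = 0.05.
One-sample t-test:
H₀: μ = 77
H₁: μ ≠ 77
df = n - 1 = 17
t = (x̄ - μ₀) / (s/√n) = (72.19 - 77) / (15.23/√18) = -1.340
p-value = 0.1979

Since p-value > α = 0.05, we fail to reject H₀.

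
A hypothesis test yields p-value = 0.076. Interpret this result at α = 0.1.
Since p = 0.076 < α = 0.1, reject H₀.
There is sufficient evidence to reject the null hypothesis; the result is statistically significant at the 0.1 level.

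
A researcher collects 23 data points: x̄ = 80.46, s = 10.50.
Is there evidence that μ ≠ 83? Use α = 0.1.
One-sample t-test:
H₀: μ = 83
H₁: μ ≠ 83
df = n - 1 = 22
t = (x̄ - μ₀) / (s/√n) = (80.46 - 83) / (10.50/√23) = -1.160
p-value = 0.2584

Since p-value > α = 0.1, we fail to reject H₀.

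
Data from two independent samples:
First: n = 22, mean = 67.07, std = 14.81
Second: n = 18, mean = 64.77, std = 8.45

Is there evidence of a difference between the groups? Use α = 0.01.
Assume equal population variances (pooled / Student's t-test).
Student's two-sample t-test (equal variances):
H₀: μ₁ = μ₂
H₁: μ₁ ≠ μ₂
df = n₁ + n₂ - 2 = 38
Pooled variance s_p² = [(n₁-1)s₁² + (n₂-1)s₂²] / (n₁ + n₂ - 2) = [(21)(14.81²) + (17)(8.45²)] / 38 = 153.1553
SE = √(s_p²(1/n₁ + 1/n₂)) = √(153.1553 × (1/22 + 1/18)) = 3.9332
t = (x̄₁ - x̄₂) / SE = (67.07 - 64.77) / 3.9332 = 2.30 / 3.9332 = 0.585
p-value = 0.5622

Since p-value > α = 0.01, we fail to reject H₀.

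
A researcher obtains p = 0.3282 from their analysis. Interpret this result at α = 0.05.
Since p = 0.3282 > α = 0.05, fail to reject H₀.
There is insufficient evidence to reject the null hypothesis; the result is not statistically significant at the 0.05 level.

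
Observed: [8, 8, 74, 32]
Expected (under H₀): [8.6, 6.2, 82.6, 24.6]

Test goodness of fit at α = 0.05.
Chi-square goodness of fit test:
H₀: observed counts match expected distribution
H₁: observed counts differ from expected distribution
df = k - 1 = 3
χ² = Σ(O - E)²/E
   = (8 - 8.6)²/8.6 + (8 - 6.2)²/6.2 + (74 - 82.6)²/82.6 + (32 - 24.6)²/24.6
   = 0.042 + 0.523 + 0.895 + 2.226
   = 3.69
p-value = 0.2974

Since p-value > α = 0.05, we fail to reject H₀.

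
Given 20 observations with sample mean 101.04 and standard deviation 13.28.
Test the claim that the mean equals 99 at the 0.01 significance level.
One-sample t-test:
H₀: μ = 99
H₁: μ ≠ 99
df = n - 1 = 19
t = (x̄ - μ₀) / (s/√n) = (101.04 - 99) / (13.28/√20) = 0.687
p-value = 0.5004

Since p-value > α = 0.01, we fail to reject H₀.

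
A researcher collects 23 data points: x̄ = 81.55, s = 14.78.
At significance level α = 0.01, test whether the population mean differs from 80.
One-sample t-test:
H₀: μ = 80
H₁: μ ≠ 80
df = n - 1 = 22
t = (x̄ - μ₀) / (s/√n) = (81.55 - 80) / (14.78/√23) = 0.503
p-value = 0.6200

Since p-value > α = 0.01, we fail to reject H₀.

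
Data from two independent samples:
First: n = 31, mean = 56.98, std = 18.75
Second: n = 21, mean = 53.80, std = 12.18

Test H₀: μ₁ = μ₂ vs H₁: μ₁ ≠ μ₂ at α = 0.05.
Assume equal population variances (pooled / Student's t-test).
Student's two-sample t-test (equal variances):
H₀: μ₁ = μ₂
H₁: μ₁ ≠ μ₂
df = n₁ + n₂ - 2 = 50
Pooled variance s_p² = [(n₁-1)s₁² + (n₂-1)s₂²] / (n₁ + n₂ - 2) = [(30)(18.75²) + (20)(12.18²)] / 50 = 270.2785
SE = √(s_p²(1/n₁ + 1/n₂)) = √(270.2785 × (1/31 + 1/21)) = 4.6464
t = (x̄₁ - x̄₂) / SE = (56.98 - 53.80) / 4.6464 = 3.18 / 4.6464 = 0.684
p-value = 0.4969

Since p-value > α = 0.05, we fail to reject H₀.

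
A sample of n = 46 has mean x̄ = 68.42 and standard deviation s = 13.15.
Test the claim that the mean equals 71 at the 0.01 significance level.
One-sample t-test:
H₀: μ = 71
H₁: μ ≠ 71
df = n - 1 = 45
t = (x̄ - μ₀) / (s/√n) = (68.42 - 71) / (13.15/√46) = -1.331
p-value = 0.1900

Since p-value > α = 0.01, we fail to reject H₀.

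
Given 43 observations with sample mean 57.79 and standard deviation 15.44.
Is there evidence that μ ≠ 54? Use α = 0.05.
One-sample t-test:
H₀: μ = 54
H₁: μ ≠ 54
df = n - 1 = 42
t = (x̄ - μ₀) / (s/√n) = (57.79 - 54) / (15.44/√43) = 1.610
p-value = 0.1150

Since p-value > α = 0.05, we fail to reject H₀.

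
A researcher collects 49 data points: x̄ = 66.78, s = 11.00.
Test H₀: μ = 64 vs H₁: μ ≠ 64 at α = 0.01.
One-sample t-test:
H₀: μ = 64
H₁: μ ≠ 64
df = n - 1 = 48
t = (x̄ - μ₀) / (s/√n) = (66.78 - 64) / (11.00/√49) = 1.769
p-value = 0.0832

Since p-value > α = 0.01, we fail to reject H₀.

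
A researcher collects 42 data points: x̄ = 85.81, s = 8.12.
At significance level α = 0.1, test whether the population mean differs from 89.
One-sample t-test:
H₀: μ = 89
H₁: μ ≠ 89
df = n - 1 = 41
t = (x̄ - μ₀) / (s/√n) = (85.81 - 89) / (8.12/√42) = -2.546
p-value = 0.0148

Since p-value < α = 0.1, we reject H₀.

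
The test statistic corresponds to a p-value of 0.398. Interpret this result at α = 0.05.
Since p = 0.398 > α = 0.05, fail to reject H₀.
There is insufficient evidence to reject the null hypothesis; the result is not statistically significant at the 0.05 level.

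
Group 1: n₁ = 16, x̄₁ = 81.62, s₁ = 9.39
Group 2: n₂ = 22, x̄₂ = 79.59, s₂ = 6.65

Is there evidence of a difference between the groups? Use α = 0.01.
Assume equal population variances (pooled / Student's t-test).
Student's two-sample t-test (equal variances):
H₀: μ₁ = μ₂
H₁: μ₁ ≠ μ₂
df = n₁ + n₂ - 2 = 36
Pooled variance s_p² = [(n₁-1)s₁² + (n₂-1)s₂²] / (n₁ + n₂ - 2) = [(15)(9.39²) + (21)(6.65²)] / 36 = 62.5348
SE = √(s_p²(1/n₁ + 1/n₂)) = √(62.5348 × (1/16 + 1/22)) = 2.5983
t = (x̄₁ - x̄₂) / SE = (81.62 - 79.59) / 2.5983 = 2.03 / 2.5983 = 0.781
p-value = 0.4397

Since p-value > α = 0.01, we fail to reject H₀.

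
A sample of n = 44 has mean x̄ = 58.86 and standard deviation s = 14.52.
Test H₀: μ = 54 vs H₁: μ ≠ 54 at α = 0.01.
One-sample t-test:
H₀: μ = 54
H₁: μ ≠ 54
df = n - 1 = 43
t = (x̄ - μ₀) / (s/√n) = (58.86 - 54) / (14.52/√44) = 2.220
p-value = 0.0317

Since p-value > α = 0.01, we fail to reject H₀.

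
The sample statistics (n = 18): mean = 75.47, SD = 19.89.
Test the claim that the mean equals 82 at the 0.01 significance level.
One-sample t-test:
H₀: μ = 82
H₁: μ ≠ 82
df = n - 1 = 17
t = (x̄ - μ₀) / (s/√n) = (75.47 - 82) / (19.89/√18) = -1.393
p-value = 0.1816

Since p-value > α = 0.01, we fail to reject H₀.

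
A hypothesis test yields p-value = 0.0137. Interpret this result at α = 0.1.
Since p = 0.0137 < α = 0.1, reject H₀.
There is sufficient evidence to reject the null hypothesis; the result is statistically significant at the 0.1 level.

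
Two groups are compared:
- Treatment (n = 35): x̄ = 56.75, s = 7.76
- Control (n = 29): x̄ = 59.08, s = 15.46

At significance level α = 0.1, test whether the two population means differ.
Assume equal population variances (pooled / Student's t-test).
Student's two-sample t-test (equal variances):
H₀: μ₁ = μ₂
H₁: μ₁ ≠ μ₂
df = n₁ + n₂ - 2 = 62
Pooled variance s_p² = [(n₁-1)s₁² + (n₂-1)s₂²] / (n₁ + n₂ - 2) = [(34)(7.76²) + (28)(15.46²)] / 62 = 140.9633
SE = √(s_p²(1/n₁ + 1/n₂)) = √(140.9633 × (1/35 + 1/29)) = 2.9813
t = (x̄₁ - x̄₂) / SE = (56.75 - 59.08) / 2.9813 = -2.33 / 2.9813 = -0.782
p-value = 0.4375

Since p-value > α = 0.1, we fail to reject H₀.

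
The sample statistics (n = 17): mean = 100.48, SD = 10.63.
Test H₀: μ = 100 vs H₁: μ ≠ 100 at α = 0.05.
One-sample t-test:
H₀: μ = 100
H₁: μ ≠ 100
df = n - 1 = 16
t = (x̄ - μ₀) / (s/√n) = (100.48 - 100) / (10.63/√17) = 0.186
p-value = 0.8546

Since p-value > α = 0.05, we fail to reject H₀.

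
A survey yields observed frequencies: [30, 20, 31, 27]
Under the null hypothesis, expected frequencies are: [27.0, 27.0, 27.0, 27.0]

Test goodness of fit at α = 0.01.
Chi-square goodness of fit test:
H₀: observed counts match expected distribution
H₁: observed counts differ from expected distribution
df = k - 1 = 3
χ² = Σ(O - E)²/E
   = (30 - 27.0)²/27.0 + (20 - 27.0)²/27.0 + (31 - 27.0)²/27.0 + (27 - 27.0)²/27.0
   = 0.333 + 1.815 + 0.593 + 0.000
   = 2.74
p-value = 0.4333

Since p-value > α = 0.01, we fail to reject H₀.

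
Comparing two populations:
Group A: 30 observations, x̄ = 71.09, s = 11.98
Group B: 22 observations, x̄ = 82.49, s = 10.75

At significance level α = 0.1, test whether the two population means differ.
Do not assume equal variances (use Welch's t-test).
Welch's two-sample t-test:
H₀: μ₁ = μ₂
H₁: μ₁ ≠ μ₂
s₁²/n₁ = 11.98²/30 = 4.7840,  s₂²/n₂ = 10.75²/22 = 5.2528
SE = √(s₁²/n₁ + s₂²/n₂) = √(4.7840 + 5.2528) = 3.1681
df (Welch-Satterthwaite) = (s₁²/n₁ + s₂²/n₂)² / [(s₁²/n₁)²/(n₁-1) + (s₂²/n₂)²/(n₂-1)] ≈ 47.90
t = (x̄₁ - x̄₂) / SE = (71.09 - 82.49) / 3.1681 = -11.40 / 3.1681 = -3.598
p-value = 0.0008

Since p-value < α = 0.1, we reject H₀.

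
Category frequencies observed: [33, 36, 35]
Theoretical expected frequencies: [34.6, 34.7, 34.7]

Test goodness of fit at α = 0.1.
Chi-square goodness of fit test:
H₀: observed counts match expected distribution
H₁: observed counts differ from expected distribution
df = k - 1 = 2
χ² = Σ(O - E)²/E
   = (33 - 34.6)²/34.6 + (36 - 34.7)²/34.7 + (35 - 34.7)²/34.7
   = 0.074 + 0.049 + 0.003
   = 0.13
p-value = 0.9393

Since p-value > α = 0.1, we fail to reject H₀.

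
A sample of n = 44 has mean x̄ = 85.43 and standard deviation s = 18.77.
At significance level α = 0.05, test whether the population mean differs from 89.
One-sample t-test:
H₀: μ = 89
H₁: μ ≠ 89
df = n - 1 = 43
t = (x̄ - μ₀) / (s/√n) = (85.43 - 89) / (18.77/√44) = -1.262
p-value = 0.2139

Since p-value > α = 0.05, we fail to reject H₀.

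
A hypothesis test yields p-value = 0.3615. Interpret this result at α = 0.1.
Since p = 0.3615 > α = 0.1, fail to reject H₀.
There is insufficient evidence to reject the null hypothesis; the result is not statistically significant at the 0.1 level.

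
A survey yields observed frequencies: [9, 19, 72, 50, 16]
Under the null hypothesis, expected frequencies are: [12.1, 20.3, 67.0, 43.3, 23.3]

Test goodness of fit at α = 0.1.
Chi-square goodness of fit test:
H₀: observed counts match expected distribution
H₁: observed counts differ from expected distribution
df = k - 1 = 4
χ² = Σ(O - E)²/E
   = (9 - 12.1)²/12.1 + (19 - 20.3)²/20.3 + (72 - 67.0)²/67.0 + (50 - 43.3)²/43.3 + (16 - 23.3)²/23.3
   = 0.794 + 0.083 + 0.373 + 1.037 + 2.287
   = 4.57
p-value = 0.3338

Since p-value > α = 0.1, we fail to reject H₀.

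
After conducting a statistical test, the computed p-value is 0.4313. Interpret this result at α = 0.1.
Since p = 0.4313 > α = 0.1, fail to reject H₀.
There is insufficient evidence to reject the null hypothesis; the result is not statistically significant at the 0.1 level.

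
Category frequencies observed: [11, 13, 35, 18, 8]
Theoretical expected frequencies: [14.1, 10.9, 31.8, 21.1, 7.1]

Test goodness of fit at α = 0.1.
Chi-square goodness of fit test:
H₀: observed counts match expected distribution
H₁: observed counts differ from expected distribution
df = k - 1 = 4
χ² = Σ(O - E)²/E
   = (11 - 14.1)²/14.1 + (13 - 10.9)²/10.9 + (35 - 31.8)²/31.8 + (18 - 21.1)²/21.1 + (8 - 7.1)²/7.1
   = 0.682 + 0.405 + 0.322 + 0.455 + 0.114
   = 1.98
p-value = 0.7399

Since p-value > α = 0.1, we fail to reject H₀.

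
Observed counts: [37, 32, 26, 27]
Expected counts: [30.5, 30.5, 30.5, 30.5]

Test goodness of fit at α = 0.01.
Chi-square goodness of fit test:
H₀: observed counts match expected distribution
H₁: observed counts differ from expected distribution
df = k - 1 = 3
χ² = Σ(O - E)²/E
   = (37 - 30.5)²/30.5 + (32 - 30.5)²/30.5 + (26 - 30.5)²/30.5 + (27 - 30.5)²/30.5
   = 1.385 + 0.074 + 0.664 + 0.402
   = 2.52
p-value = 0.4709

Since p-value > α = 0.01, we fail to reject H₀.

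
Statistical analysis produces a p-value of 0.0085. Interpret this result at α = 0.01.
Since p = 0.0085 < α = 0.01, reject H₀.
There is sufficient evidence to reject the null hypothesis; the result is statistically significant at the 0.01 level.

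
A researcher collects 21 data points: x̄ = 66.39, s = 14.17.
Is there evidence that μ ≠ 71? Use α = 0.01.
One-sample t-test:
H₀: μ = 71
H₁: μ ≠ 71
df = n - 1 = 20
t = (x̄ - μ₀) / (s/√n) = (66.39 - 71) / (14.17/√21) = -1.491
p-value = 0.1516

Since p-value > α = 0.01, we fail to reject H₀.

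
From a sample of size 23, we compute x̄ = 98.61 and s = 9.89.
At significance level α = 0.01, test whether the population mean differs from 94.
One-sample t-test:
H₀: μ = 94
H₁: μ ≠ 94
df = n - 1 = 22
t = (x̄ - μ₀) / (s/√n) = (98.61 - 94) / (9.89/√23) = 2.235
p-value = 0.0359

Since p-value > α = 0.01, we fail to reject H₀.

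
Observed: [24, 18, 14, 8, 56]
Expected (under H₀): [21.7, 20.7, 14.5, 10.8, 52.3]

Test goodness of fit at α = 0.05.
Chi-square goodness of fit test:
H₀: observed counts match expected distribution
H₁: observed counts differ from expected distribution
df = k - 1 = 4
χ² = Σ(O - E)²/E
   = (24 - 21.7)²/21.7 + (18 - 20.7)²/20.7 + (14 - 14.5)²/14.5 + (8 - 10.8)²/10.8 + (56 - 52.3)²/52.3
   = 0.244 + 0.352 + 0.017 + 0.726 + 0.262
   = 1.60
p-value = 0.8086

Since p-value > α = 0.05, we fail to reject H₀.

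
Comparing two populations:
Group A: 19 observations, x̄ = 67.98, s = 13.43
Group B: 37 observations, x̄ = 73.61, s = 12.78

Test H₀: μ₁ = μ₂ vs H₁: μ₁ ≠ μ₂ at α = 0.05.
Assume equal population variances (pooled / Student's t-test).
Student's two-sample t-test (equal variances):
H₀: μ₁ = μ₂
H₁: μ₁ ≠ μ₂
df = n₁ + n₂ - 2 = 54
Pooled variance s_p² = [(n₁-1)s₁² + (n₂-1)s₂²] / (n₁ + n₂ - 2) = [(18)(13.43²) + (36)(12.78²)] / 54 = 169.0072
SE = √(s_p²(1/n₁ + 1/n₂)) = √(169.0072 × (1/19 + 1/37)) = 3.6692
t = (x̄₁ - x̄₂) / SE = (67.98 - 73.61) / 3.6692 = -5.63 / 3.6692 = -1.534
p-value = 0.1308

Since p-value > α = 0.05, we fail to reject H₀.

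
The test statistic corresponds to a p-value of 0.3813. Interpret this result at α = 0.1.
Since p = 0.3813 > α = 0.1, fail to reject H₀.
There is insufficient evidence to reject the null hypothesis; the result is not statistically significant at the 0.1 level.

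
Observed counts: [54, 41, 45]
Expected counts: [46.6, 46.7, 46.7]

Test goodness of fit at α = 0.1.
Chi-square goodness of fit test:
H₀: observed counts match expected distribution
H₁: observed counts differ from expected distribution
df = k - 1 = 2
χ² = Σ(O - E)²/E
   = (54 - 46.6)²/46.6 + (41 - 46.7)²/46.7 + (45 - 46.7)²/46.7
   = 1.175 + 0.696 + 0.062
   = 1.93
p-value = 0.3805

Since p-value > α = 0.1, we fail to reject H₀.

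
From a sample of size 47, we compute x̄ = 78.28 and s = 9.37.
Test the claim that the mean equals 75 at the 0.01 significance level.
One-sample t-test:
H₀: μ = 75
H₁: μ ≠ 75
df = n - 1 = 46
t = (x̄ - μ₀) / (s/√n) = (78.28 - 75) / (9.37/√47) = 2.400
p-value = 0.0205

Since p-value > α = 0.01, we fail to reject H₀.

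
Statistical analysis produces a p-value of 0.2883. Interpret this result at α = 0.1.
Since p = 0.2883 > α = 0.1, fail to reject H₀.
There is insufficient evidence to reject the null hypothesis; the result is not statistically significant at the 0.1 level.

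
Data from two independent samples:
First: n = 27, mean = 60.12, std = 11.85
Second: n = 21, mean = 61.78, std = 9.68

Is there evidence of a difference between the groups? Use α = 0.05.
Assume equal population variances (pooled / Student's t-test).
Student's two-sample t-test (equal variances):
H₀: μ₁ = μ₂
H₁: μ₁ ≠ μ₂
df = n₁ + n₂ - 2 = 46
Pooled variance s_p² = [(n₁-1)s₁² + (n₂-1)s₂²] / (n₁ + n₂ - 2) = [(26)(11.85²) + (20)(9.68²)] / 46 = 120.1094
SE = √(s_p²(1/n₁ + 1/n₂)) = √(120.1094 × (1/27 + 1/21)) = 3.1887
t = (x̄₁ - x̄₂) / SE = (60.12 - 61.78) / 3.1887 = -1.66 / 3.1887 = -0.521
p-value = 0.6052

Since p-value > α = 0.05, we fail to reject H₀.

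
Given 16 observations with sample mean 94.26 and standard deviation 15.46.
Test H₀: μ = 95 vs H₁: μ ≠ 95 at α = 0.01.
One-sample t-test:
H₀: μ = 95
H₁: μ ≠ 95
df = n - 1 = 15
t = (x̄ - μ₀) / (s/√n) = (94.26 - 95) / (15.46/√16) = -0.191
p-value = 0.8507

Since p-value > α = 0.01, we fail to reject H₀.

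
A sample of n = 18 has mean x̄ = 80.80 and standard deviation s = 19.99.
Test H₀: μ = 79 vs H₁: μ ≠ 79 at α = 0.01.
One-sample t-test:
H₀: μ = 79
H₁: μ ≠ 79
df = n - 1 = 17
t = (x̄ - μ₀) / (s/√n) = (80.80 - 79) / (19.99/√18) = 0.382
p-value = 0.7072

Since p-value > α = 0.01, we fail to reject H₀.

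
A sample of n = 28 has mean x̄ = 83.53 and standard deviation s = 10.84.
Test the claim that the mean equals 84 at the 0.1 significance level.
One-sample t-test:
H₀: μ = 84
H₁: μ ≠ 84
df = n - 1 = 27
t = (x̄ - μ₀) / (s/√n) = (83.53 - 84) / (10.84/√28) = -0.229
p-value = 0.8203

Since p-value > α = 0.1, we fail to reject H₀.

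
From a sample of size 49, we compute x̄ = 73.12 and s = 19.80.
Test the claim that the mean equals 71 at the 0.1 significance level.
One-sample t-test:
H₀: μ = 71
H₁: μ ≠ 71
df = n - 1 = 48
t = (x̄ - μ₀) / (s/√n) = (73.12 - 71) / (19.80/√49) = 0.749
p-value = 0.4572

Since p-value > α = 0.1, we fail to reject H₀.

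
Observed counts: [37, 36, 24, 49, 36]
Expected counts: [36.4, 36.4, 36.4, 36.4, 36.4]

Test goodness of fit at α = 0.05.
Chi-square goodness of fit test:
H₀: observed counts match expected distribution
H₁: observed counts differ from expected distribution
df = k - 1 = 4
χ² = Σ(O - E)²/E
   = (37 - 36.4)²/36.4 + (36 - 36.4)²/36.4 + (24 - 36.4)²/36.4 + (49 - 36.4)²/36.4 + (36 - 36.4)²/36.4
   = 0.010 + 0.004 + 4.224 + 4.362 + 0.004
   = 8.60
p-value = 0.0718

Since p-value > α = 0.05, we fail to reject H₀.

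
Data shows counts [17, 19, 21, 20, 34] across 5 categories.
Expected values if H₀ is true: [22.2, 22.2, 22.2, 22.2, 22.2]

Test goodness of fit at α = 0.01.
Chi-square goodness of fit test:
H₀: observed counts match expected distribution
H₁: observed counts differ from expected distribution
df = k - 1 = 4
χ² = Σ(O - E)²/E
   = (17 - 22.2)²/22.2 + (19 - 22.2)²/22.2 + (21 - 22.2)²/22.2 + (20 - 22.2)²/22.2 + (34 - 22.2)²/22.2
   = 1.218 + 0.461 + 0.065 + 0.218 + 6.272
   = 8.23
p-value = 0.0834

Since p-value > α = 0.01, we fail to reject H₀.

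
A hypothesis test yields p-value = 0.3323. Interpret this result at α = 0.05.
Since p = 0.3323 > α = 0.05, fail to reject H₀.
There is insufficient evidence to reject the null hypothesis; the result is not statistically significant at the 0.05 level.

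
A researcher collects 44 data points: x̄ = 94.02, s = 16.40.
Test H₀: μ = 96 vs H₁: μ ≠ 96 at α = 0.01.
One-sample t-test:
H₀: μ = 96
H₁: μ ≠ 96
df = n - 1 = 43
t = (x̄ - μ₀) / (s/√n) = (94.02 - 96) / (16.40/√44) = -0.801
p-value = 0.4276

Since p-value > α = 0.01, we fail to reject H₀.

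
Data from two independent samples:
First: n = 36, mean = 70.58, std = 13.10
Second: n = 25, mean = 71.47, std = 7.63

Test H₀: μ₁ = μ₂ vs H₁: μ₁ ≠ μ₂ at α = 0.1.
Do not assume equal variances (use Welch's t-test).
Welch's two-sample t-test:
H₀: μ₁ = μ₂
H₁: μ₁ ≠ μ₂
s₁²/n₁ = 13.10²/36 = 4.7669,  s₂²/n₂ = 7.63²/25 = 2.3287
SE = √(s₁²/n₁ + s₂²/n₂) = √(4.7669 + 2.3287) = 2.6638
df (Welch-Satterthwaite) = (s₁²/n₁ + s₂²/n₂)² / [(s₁²/n₁)²/(n₁-1) + (s₂²/n₂)²/(n₂-1)] ≈ 57.53
t = (x̄₁ - x̄₂) / SE = (70.58 - 71.47) / 2.6638 = -0.89 / 2.6638 = -0.334
p-value = 0.7395

Since p-value > α = 0.1, we fail to reject H₀.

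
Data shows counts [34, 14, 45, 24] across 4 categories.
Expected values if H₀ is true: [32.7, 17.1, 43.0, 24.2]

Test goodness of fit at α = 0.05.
Chi-square goodness of fit test:
H₀: observed counts match expected distribution
H₁: observed counts differ from expected distribution
df = k - 1 = 3
χ² = Σ(O - E)²/E
   = (34 - 32.7)²/32.7 + (14 - 17.1)²/17.1 + (45 - 43.0)²/43.0 + (24 - 24.2)²/24.2
   = 0.052 + 0.562 + 0.093 + 0.002
   = 0.71
p-value = 0.8712

Since p-value > α = 0.05, we fail to reject H₀.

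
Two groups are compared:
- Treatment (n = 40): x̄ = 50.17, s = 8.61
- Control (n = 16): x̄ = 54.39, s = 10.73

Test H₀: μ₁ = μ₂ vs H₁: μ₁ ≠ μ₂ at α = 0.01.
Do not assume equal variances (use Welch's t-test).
Welch's two-sample t-test:
H₀: μ₁ = μ₂
H₁: μ₁ ≠ μ₂
s₁²/n₁ = 8.61²/40 = 1.8533,  s₂²/n₂ = 10.73²/16 = 7.1958
SE = √(s₁²/n₁ + s₂²/n₂) = √(1.8533 + 7.1958) = 3.0082
df (Welch-Satterthwaite) = (s₁²/n₁ + s₂²/n₂)² / [(s₁²/n₁)²/(n₁-1) + (s₂²/n₂)²/(n₂-1)] ≈ 23.13
t = (x̄₁ - x̄₂) / SE = (50.17 - 54.39) / 3.0082 = -4.22 / 3.0082 = -1.403
p-value = 0.1739

Since p-value > α = 0.01, we fail to reject H₀.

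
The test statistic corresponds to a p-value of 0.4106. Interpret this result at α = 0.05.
Since p = 0.4106 > α = 0.05, fail to reject H₀.
There is insufficient evidence to reject the null hypothesis; the result is not statistically significant at the 0.05 level.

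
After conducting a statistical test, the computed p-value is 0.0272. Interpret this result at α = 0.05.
Since p = 0.0272 < α = 0.05, reject H₀.
There is sufficient evidence to reject the null hypothesis; the result is statistically significant at the 0.05 level.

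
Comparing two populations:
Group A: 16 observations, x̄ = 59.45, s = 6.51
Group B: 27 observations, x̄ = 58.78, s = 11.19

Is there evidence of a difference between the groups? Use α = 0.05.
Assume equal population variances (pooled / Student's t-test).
Student's two-sample t-test (equal variances):
H₀: μ₁ = μ₂
H₁: μ₁ ≠ μ₂
df = n₁ + n₂ - 2 = 41
Pooled variance s_p² = [(n₁-1)s₁² + (n₂-1)s₂²] / (n₁ + n₂ - 2) = [(15)(6.51²) + (26)(11.19²)] / 41 = 94.9102
SE = √(s_p²(1/n₁ + 1/n₂)) = √(94.9102 × (1/16 + 1/27)) = 3.0736
t = (x̄₁ - x̄₂) / SE = (59.45 - 58.78) / 3.0736 = 0.67 / 3.0736 = 0.218
p-value = 0.8285

Since p-value > α = 0.05, we fail to reject H₀.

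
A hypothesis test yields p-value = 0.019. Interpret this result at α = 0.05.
Since p = 0.019 < α = 0.05, reject H₀.
There is sufficient evidence to reject the null hypothesis; the result is statistically significant at the 0.05 level.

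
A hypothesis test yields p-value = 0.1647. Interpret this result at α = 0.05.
Since p = 0.1647 > α = 0.05, fail to reject H₀.
There is insufficient evidence to reject the null hypothesis; the result is not statistically significant at the 0.05 level.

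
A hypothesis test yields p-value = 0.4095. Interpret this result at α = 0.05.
Since p = 0.4095 > α = 0.05, fail to reject H₀.
There is insufficient evidence to reject the null hypothesis; the result is not statistically significant at the 0.05 level.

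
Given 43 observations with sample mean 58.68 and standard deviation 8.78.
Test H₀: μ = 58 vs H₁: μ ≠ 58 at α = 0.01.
One-sample t-test:
H₀: μ = 58
H₁: μ ≠ 58
df = n - 1 = 42
t = (x̄ - μ₀) / (s/√n) = (58.68 - 58) / (8.78/√43) = 0.508
p-value = 0.6142

Since p-value > α = 0.01, we fail to reject H₀.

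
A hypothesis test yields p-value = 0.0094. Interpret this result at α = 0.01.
Since p = 0.0094 < α = 0.01, reject H₀.
There is sufficient evidence to reject the null hypothesis; the result is statistically significant at the 0.01 level.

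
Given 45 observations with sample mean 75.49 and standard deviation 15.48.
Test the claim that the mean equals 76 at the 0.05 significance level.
One-sample t-test:
H₀: μ = 76
H₁: μ ≠ 76
df = n - 1 = 44
t = (x̄ - μ₀) / (s/√n) = (75.49 - 76) / (15.48/√45) = -0.221
p-value = 0.8261

Since p-value > α = 0.05, we fail to reject H₀.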